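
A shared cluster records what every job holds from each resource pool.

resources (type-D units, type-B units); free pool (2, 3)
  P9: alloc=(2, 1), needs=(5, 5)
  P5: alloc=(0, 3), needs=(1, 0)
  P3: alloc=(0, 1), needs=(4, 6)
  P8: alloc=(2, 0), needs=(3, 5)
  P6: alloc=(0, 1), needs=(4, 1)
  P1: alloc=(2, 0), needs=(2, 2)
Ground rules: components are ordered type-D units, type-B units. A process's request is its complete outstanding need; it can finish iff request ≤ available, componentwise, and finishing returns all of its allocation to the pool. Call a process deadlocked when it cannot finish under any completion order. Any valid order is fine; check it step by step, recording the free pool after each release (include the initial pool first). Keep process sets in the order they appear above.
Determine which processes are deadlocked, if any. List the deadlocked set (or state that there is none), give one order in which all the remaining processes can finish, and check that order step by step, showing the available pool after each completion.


Nothing here is deadlocked.
Key observation: P1 leads a chain of completions in which each release enables another process.
One completion order for the rest: P1, P6, P5, P8, P3, P9. Verifying each step:
  pool = (2, 3)
  P1: need (2, 2) fits (2, 3); releases (2, 0), pool now (4, 3)
  P6: need (4, 1) fits (4, 3); releases (0, 1), pool now (4, 4)
  P5: need (1, 0) fits (4, 4); releases (0, 3), pool now (4, 7)
  P8: need (3, 5) fits (4, 7); releases (2, 0), pool now (6, 7)
  P3: need (4, 6) fits (6, 7); releases (0, 1), pool now (6, 8)
  P9: need (5, 5) fits (6, 8); releases (2, 1), pool now (8, 9)


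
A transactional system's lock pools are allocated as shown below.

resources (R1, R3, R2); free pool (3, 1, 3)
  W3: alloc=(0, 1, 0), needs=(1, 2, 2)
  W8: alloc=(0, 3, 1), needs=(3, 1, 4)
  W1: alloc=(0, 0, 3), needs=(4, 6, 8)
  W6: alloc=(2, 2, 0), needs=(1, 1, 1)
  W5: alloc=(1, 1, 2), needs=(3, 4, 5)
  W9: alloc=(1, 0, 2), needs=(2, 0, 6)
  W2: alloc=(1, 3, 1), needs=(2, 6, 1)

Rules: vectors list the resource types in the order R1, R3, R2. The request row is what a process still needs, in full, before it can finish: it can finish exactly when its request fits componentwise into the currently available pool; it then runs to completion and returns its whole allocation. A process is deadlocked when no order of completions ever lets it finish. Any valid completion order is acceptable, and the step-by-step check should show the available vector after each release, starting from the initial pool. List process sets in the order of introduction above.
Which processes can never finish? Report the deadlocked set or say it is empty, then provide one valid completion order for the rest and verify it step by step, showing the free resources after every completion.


The deadlocked set is W8, W1, W5, W9 and W2.
Key observation: after W6, W3 the pool peaks at (5, 4, 3), and each blocked process is short somewhere: W8 on R2; W1 on R3, R2; W5 on R2; W9 on R2; W2 on R3.
The rest can finish in the order W6, W3. Walking it through:
  pool = (3, 1, 3)
  run W6 (needs (1, 1, 1), free (3, 1, 3)); after release of (2, 2, 0) the pool is (5, 3, 3)
  run W3 (needs (1, 2, 2), free (5, 3, 3)); after release of (0, 1, 0) the pool is (5, 4, 3)
None of the blocked processes ever fits:
  W8 cannot run: need (3, 1, 4) vs free (5, 4, 3) (insufficient R2)
  W1 cannot run: need (4, 6, 8) vs free (5, 4, 3) (insufficient R3 and R2)
  W5 cannot run: need (3, 4, 5) vs free (5, 4, 3) (insufficient R2)
  W9 cannot run: need (2, 0, 6) vs free (5, 4, 3) (insufficient R2)
  W2 cannot run: need (2, 6, 1) vs free (5, 4, 3) (insufficient R3)


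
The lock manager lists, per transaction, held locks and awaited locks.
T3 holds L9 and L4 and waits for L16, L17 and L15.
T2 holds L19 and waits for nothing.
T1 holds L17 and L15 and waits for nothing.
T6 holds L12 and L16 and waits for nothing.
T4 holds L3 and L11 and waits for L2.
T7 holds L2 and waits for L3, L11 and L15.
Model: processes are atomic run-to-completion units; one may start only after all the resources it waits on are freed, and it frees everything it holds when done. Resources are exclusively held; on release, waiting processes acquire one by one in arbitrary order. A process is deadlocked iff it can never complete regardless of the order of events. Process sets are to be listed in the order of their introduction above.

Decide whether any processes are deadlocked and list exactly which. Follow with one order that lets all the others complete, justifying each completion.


Deadlocked set: T4 and T7.
Key observation: the waits loop around T4 -> T7 -> T4 with no way out; no other process is dragged down with it.
A valid finishing order for the others: T6, T1, T2, T3.
Step-by-step check:
  T6 waits on nothing -> runs at once and releases L12 and L16
  T1 waits on nothing -> runs at once and releases L17 and L15
  T2 waits on nothing -> runs at once and releases L19
  T3 waits on L16, L17 and L15 — all released -> runs and releases L9 and L4


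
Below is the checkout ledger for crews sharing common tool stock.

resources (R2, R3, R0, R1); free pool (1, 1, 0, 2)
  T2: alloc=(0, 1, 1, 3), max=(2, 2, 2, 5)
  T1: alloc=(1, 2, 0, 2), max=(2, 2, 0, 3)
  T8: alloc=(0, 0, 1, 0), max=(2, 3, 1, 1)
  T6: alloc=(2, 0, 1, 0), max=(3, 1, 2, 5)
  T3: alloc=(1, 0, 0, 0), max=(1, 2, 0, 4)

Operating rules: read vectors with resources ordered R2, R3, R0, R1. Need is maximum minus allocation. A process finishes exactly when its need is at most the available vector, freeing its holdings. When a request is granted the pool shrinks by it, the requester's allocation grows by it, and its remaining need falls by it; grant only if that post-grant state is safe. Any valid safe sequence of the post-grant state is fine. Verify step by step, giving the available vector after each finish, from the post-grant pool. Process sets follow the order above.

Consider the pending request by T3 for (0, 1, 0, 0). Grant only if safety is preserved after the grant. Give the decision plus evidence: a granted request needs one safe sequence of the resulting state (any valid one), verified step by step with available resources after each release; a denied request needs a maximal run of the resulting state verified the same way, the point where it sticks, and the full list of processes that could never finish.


GRANT — the state after the grant stays safe, e.g. via T1, T3, T8, T2, T6.
Key observation: even at the reduced pool (1, 0, 0, 2), T1 fits immediately, so safety survives the grant.
Step-by-step check of the post-grant state:
  pool = (1, 0, 0, 2)
  T1: need (1, 0, 0, 1) fits (1, 0, 0, 2); releases (1, 2, 0, 2), pool now (2, 2, 0, 4)
  T3: need (0, 1, 0, 4) fits (2, 2, 0, 4); releases (1, 1, 0, 0), pool now (3, 3, 0, 4)
  T8: need (2, 3, 0, 1) fits (3, 3, 0, 4); releases (0, 0, 1, 0), pool now (3, 3, 1, 4)
  T2: need (2, 1, 1, 2) fits (3, 3, 1, 4); releases (0, 1, 1, 3), pool now (3, 4, 2, 7)
  T6: need (1, 1, 1, 5) fits (3, 4, 2, 7); releases (2, 0, 1, 0), pool now (5, 4, 3, 7)


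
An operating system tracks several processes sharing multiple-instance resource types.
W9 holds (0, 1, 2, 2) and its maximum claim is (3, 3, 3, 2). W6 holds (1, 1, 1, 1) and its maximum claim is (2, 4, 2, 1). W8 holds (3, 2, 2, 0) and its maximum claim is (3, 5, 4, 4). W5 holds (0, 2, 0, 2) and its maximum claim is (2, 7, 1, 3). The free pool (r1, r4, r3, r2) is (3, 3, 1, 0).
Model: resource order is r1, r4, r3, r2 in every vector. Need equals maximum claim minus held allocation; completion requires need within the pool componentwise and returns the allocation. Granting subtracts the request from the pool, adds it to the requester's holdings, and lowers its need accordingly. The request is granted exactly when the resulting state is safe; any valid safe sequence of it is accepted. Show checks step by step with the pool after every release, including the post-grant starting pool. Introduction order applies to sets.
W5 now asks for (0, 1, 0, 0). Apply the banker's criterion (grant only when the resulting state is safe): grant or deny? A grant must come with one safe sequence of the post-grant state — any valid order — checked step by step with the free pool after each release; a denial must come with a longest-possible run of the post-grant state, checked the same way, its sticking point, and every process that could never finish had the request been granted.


GRANT. The post-grant state is safe; one safe sequence: W9, W6, W5, W8.
Key observation: even at the reduced pool (3, 2, 1, 0), W9 fits immediately, so safety survives the grant.
Check on the post-grant state, step by step:
  pool = (3, 2, 1, 0)
  run W9 (needs (3, 2, 1, 0), free (3, 2, 1, 0)); after release of (0, 1, 2, 2) the pool is (3, 3, 3, 2)
  run W6 (needs (1, 3, 1, 0), free (3, 3, 3, 2)); after release of (1, 1, 1, 1) the pool is (4, 4, 4, 3)
  run W5 (needs (2, 4, 1, 1), free (4, 4, 4, 3)); after release of (0, 3, 0, 2) the pool is (4, 7, 4, 5)
  run W8 (needs (0, 3, 2, 4), free (4, 7, 4, 5)); after release of (3, 2, 2, 0) the pool is (7, 9, 6, 5)


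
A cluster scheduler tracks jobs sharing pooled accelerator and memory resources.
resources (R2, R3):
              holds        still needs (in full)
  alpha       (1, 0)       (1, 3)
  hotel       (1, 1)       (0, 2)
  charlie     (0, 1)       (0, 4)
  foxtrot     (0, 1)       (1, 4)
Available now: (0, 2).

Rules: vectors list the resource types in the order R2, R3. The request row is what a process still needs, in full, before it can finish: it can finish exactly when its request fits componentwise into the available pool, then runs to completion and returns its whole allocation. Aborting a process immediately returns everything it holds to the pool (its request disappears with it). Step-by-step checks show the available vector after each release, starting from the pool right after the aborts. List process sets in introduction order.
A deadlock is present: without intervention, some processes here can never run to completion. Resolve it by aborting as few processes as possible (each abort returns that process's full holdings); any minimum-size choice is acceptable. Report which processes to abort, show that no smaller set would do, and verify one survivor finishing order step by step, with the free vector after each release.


The answer: abort foxtrot.
Key observation: the deadlocked charlie becomes finishable only because foxtrot released (0, 1); it completes at step 2 below.
Minimality: the empty abort set fails — the state is deadlocked as it stands.
One survivor order: hotel, charlie, alpha. Verifying each step (post-abort pool first):
  pool = (0, 3)
  run hotel (needs (0, 2), free (0, 3)); after release of (1, 1) the pool is (1, 4)
  run charlie (needs (0, 4), free (1, 4)); after release of (0, 1) the pool is (1, 5)
  run alpha (needs (1, 3), free (1, 5)); after release of (1, 0) the pool is (2, 5)


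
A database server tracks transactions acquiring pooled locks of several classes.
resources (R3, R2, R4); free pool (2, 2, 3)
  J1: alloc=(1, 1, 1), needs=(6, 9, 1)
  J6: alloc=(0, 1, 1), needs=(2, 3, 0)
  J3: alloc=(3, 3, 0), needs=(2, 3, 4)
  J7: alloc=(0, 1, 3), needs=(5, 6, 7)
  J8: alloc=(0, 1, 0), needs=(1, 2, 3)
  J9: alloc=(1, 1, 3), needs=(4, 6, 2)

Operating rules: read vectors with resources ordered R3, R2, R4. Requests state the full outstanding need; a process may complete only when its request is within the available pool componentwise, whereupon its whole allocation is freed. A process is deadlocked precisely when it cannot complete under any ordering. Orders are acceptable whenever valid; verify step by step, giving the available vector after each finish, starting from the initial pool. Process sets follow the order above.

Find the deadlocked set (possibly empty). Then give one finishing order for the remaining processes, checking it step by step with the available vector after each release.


Nothing here is deadlocked.
Key observation: J8 fits the free pool immediately, and its release cascades until everyone finishes.
The rest can finish in the order J8, J6, J3, J9, J7, J1. Check, step by step:
  pool = (2, 2, 3)
  J8: need (1, 2, 3) fits (2, 2, 3); releases (0, 1, 0), pool now (2, 3, 3)
  J6: need (2, 3, 0) fits (2, 3, 3); releases (0, 1, 1), pool now (2, 4, 4)
  J3: need (2, 3, 4) fits (2, 4, 4); releases (3, 3, 0), pool now (5, 7, 4)
  J9: need (4, 6, 2) fits (5, 7, 4); releases (1, 1, 3), pool now (6, 8, 7)
  J7: need (5, 6, 7) fits (6, 8, 7); releases (0, 1, 3), pool now (6, 9, 10)
  J1: need (6, 9, 1) fits (6, 9, 10); releases (1, 1, 1), pool now (7, 10, 11)


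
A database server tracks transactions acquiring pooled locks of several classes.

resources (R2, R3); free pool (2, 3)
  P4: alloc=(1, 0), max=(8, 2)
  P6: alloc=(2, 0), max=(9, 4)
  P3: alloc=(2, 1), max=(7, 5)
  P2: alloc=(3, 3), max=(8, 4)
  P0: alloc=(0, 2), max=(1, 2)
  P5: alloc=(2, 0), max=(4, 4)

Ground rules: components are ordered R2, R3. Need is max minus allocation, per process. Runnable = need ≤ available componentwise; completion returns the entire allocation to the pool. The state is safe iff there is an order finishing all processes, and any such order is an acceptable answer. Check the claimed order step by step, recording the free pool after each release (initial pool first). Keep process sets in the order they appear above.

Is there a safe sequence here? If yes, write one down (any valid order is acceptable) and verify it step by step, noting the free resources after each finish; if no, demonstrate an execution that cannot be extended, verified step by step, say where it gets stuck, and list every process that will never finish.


The state is UNSAFE.
Key observation: P0, P5 can finish, but then (4, 5) is all there is, and the blocked group's R2 demands exceed it.
Going as far as possible: P0, P5; after that, nothing fits. Verifying each step:
  pool = (2, 3)
  P0: need (1, 0) fits (2, 3); releases (0, 2), pool now (2, 5)
  P5: need (2, 4) fits (2, 5); releases (2, 0), pool now (4, 5)
  P4 still needs (7, 2) but only (4, 5) is free — short on R2
  P6 still needs (7, 4) but only (4, 5) is free — short on R2
  P3 still needs (5, 4) but only (4, 5) is free — short on R2
  P2 still needs (5, 1) but only (4, 5) is free — short on R2
Processes that can never finish: P4, P6, P3 and P2.


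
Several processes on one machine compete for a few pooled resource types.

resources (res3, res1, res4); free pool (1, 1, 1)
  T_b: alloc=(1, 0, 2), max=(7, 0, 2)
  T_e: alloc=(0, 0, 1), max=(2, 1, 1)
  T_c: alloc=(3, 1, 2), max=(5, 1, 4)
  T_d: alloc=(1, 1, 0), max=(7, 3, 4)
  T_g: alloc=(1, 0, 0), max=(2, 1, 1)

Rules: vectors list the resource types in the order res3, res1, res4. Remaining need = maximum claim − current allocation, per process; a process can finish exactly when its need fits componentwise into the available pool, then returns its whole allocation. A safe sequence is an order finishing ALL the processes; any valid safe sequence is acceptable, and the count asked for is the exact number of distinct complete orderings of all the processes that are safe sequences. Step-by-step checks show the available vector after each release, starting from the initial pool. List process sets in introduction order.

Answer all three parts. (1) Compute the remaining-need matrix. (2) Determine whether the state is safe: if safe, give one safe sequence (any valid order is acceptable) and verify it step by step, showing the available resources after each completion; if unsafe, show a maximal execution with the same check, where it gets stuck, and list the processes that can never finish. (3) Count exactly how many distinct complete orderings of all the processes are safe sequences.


(1) Need matrix, components ordered res3, res1, res4:
  T_b: (6, 0, 0)
  T_e: (2, 1, 0)
  T_c: (2, 0, 2)
  T_d: (6, 2, 4)
  T_g: (1, 1, 1)
(2) UNSAFE.
Key observation: the wall is res3: completing T_g, T_e, T_c brings the pool only to (5, 2, 4), and all the rest need more.
The run T_g, T_e, T_c cannot be extended any further. Step-by-step check:
  pool = (1, 1, 1)
  T_g: need (1, 1, 1) fits (1, 1, 1); releases (1, 0, 0), pool now (2, 1, 1)
  T_e: need (2, 1, 0) fits (2, 1, 1); releases (0, 0, 1), pool now (2, 1, 2)
  T_c: need (2, 0, 2) fits (2, 1, 2); releases (3, 1, 2), pool now (5, 2, 4)
  blocked: T_b wants (6, 0, 0), pool (5, 2, 4) — not enough res3
  blocked: T_d wants (6, 2, 4), pool (5, 2, 4) — not enough res3
Never able to finish: T_b and T_d.
(3) Exactly 0 of the possible complete orderings are safe sequences.


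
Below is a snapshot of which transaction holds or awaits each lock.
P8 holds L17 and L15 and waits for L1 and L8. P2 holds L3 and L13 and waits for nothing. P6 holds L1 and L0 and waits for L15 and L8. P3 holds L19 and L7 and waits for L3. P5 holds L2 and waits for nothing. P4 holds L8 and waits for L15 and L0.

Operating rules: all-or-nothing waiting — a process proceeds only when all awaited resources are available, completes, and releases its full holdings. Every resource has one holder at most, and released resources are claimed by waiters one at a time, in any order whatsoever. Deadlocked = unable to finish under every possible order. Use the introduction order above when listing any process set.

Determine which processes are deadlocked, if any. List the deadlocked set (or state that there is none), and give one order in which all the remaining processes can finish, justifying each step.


The deadlocked set is P8, P6 and P4.
Key observation: the cycle P8 -> P6 -> P8 can never break — each member waits on the next; P4 is caught in further circular waits.
One completion order for the rest: P2, P5, P3.
Walking it through:
  run P2 (it waits on nothing); releases L3 and L13
  run P5 (it waits on nothing); releases L2
  P3: everything it awaited (L3) is free; runs, freeing L19 and L7


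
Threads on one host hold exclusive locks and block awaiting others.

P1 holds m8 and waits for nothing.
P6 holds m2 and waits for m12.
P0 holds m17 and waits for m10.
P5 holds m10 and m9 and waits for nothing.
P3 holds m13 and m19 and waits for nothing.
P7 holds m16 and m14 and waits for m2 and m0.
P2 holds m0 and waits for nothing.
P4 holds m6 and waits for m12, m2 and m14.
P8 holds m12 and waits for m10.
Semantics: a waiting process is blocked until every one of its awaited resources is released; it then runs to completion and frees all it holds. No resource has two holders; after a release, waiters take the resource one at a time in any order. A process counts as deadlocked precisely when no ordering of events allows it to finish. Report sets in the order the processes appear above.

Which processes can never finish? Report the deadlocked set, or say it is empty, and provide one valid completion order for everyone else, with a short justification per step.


Nothing here is deadlocked.
Key observation: no waiting chain loops back on itself — every chain ends at a process that waits on nothing, so everyone eventually runs.
A valid finishing order for the others: P5, P8, P3, P2, P6, P7, P4, P1, P0.
Verifying each step:
  P5 waits on nothing -> runs at once and releases m10 and m9
  P8: everything it awaited (m10) is free; runs, freeing m12
  P3 waits on nothing -> runs at once and releases m13 and m19
  P2 waits on nothing -> runs at once and releases m0
  P6: everything it awaited (m12) is free; runs, freeing m2
  P7: everything it awaited (m2 and m0) is free; runs, freeing m16 and m14
  P4: everything it awaited (m12, m2 and m14) is free; runs, freeing m6
  P1 waits on nothing -> runs at once and releases m8
  P0: everything it awaited (m10) is free; runs, freeing m17


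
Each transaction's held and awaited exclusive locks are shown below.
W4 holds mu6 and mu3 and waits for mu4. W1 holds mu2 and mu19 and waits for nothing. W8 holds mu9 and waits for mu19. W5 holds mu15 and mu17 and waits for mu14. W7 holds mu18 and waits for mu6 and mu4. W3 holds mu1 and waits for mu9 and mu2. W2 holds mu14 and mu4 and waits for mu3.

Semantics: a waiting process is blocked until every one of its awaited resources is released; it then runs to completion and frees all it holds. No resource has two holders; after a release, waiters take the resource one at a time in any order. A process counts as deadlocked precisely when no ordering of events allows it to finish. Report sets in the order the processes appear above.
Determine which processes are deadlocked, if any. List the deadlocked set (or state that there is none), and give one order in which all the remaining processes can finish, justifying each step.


The deadlocked set is W4, W5, W7 and W2.
Key observation: the cycle W4 -> W2 -> W4 can never break — each member waits on the next; W5 and W7 wait into the deadlock from upstream.
A valid finishing order for the others: W1, W8, W3.
Verifying each step:
  W1 waits on nothing -> runs at once and releases mu2 and mu19
  W8 waits on mu19 — all released -> runs and releases mu9
  W3 waits on mu9 and mu2 — all released -> runs and releases mu1


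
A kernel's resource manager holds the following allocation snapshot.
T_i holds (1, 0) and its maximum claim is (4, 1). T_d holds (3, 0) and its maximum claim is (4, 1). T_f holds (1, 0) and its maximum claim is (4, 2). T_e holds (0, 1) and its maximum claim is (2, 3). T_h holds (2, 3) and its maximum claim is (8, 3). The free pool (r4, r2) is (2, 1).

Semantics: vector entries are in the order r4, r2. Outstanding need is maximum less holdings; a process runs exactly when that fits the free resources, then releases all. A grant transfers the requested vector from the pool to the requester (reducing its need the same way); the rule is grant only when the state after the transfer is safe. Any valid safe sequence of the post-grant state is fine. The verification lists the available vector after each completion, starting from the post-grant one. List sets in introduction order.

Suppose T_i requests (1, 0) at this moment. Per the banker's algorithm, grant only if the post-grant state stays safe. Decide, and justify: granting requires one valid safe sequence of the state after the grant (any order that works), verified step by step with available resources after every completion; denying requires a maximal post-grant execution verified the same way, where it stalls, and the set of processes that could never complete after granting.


GRANT — the state after the grant stays safe, e.g. via T_d, T_i, T_h, T_e, T_f.
Key observation: granting shrinks the pool to (1, 1), yet T_d still fits and the chain goes through.
Check on the post-grant state, step by step:
  pool = (1, 1)
  T_d: need (1, 1) fits (1, 1); releases (3, 0), pool now (4, 1)
  T_i: need (2, 1) fits (4, 1); releases (2, 0), pool now (6, 1)
  T_h: need (6, 0) fits (6, 1); releases (2, 3), pool now (8, 4)
  T_e: need (2, 2) fits (8, 4); releases (0, 1), pool now (8, 5)
  T_f: need (3, 2) fits (8, 5); releases (1, 0), pool now (9, 5)


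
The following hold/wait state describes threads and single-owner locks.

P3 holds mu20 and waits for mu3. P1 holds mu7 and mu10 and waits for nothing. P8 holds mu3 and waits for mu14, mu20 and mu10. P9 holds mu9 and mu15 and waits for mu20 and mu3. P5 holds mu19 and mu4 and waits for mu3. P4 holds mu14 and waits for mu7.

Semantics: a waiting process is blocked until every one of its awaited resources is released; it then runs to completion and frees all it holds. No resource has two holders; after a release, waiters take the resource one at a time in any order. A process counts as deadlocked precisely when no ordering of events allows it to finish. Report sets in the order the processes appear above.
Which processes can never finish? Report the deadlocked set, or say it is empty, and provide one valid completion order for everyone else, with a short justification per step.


Deadlocked: P3, P8, P9 and P5.
Key observation: along P3 -> P8 -> P3, each member waits on what the next one holds — a deadlock; P9 and P5 wait into the deadlock from upstream.
One completion order for the rest: P1, P4.
Walking it through:
  run P1 (it waits on nothing); releases mu7 and mu10
  P4 waits on mu7 — all released -> runs and releases mu14


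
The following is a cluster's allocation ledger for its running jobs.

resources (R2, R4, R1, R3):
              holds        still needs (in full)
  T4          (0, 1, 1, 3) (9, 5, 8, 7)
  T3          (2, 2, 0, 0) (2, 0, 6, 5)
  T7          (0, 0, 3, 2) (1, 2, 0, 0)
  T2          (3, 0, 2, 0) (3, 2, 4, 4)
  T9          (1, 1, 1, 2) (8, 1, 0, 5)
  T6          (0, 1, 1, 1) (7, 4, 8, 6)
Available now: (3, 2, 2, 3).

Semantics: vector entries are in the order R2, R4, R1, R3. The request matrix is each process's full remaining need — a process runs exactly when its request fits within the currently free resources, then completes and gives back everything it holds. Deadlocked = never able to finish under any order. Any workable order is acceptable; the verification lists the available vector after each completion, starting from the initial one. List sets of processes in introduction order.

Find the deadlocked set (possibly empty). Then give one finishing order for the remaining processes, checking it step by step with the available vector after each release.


The deadlocked set is empty.
Key observation: starting with T7, each completion frees enough for the next — no one is permanently blocked.
One completion order for the rest: T7, T2, T3, T9, T6, T4. Step-by-step check:
  pool = (3, 2, 2, 3)
  T7: need (1, 2, 0, 0) fits (3, 2, 2, 3); releases (0, 0, 3, 2), pool now (3, 2, 5, 5)
  T2: need (3, 2, 4, 4) fits (3, 2, 5, 5); releases (3, 0, 2, 0), pool now (6, 2, 7, 5)
  T3: need (2, 0, 6, 5) fits (6, 2, 7, 5); releases (2, 2, 0, 0), pool now (8, 4, 7, 5)
  T9: need (8, 1, 0, 5) fits (8, 4, 7, 5); releases (1, 1, 1, 2), pool now (9, 5, 8, 7)
  T6: need (7, 4, 8, 6) fits (9, 5, 8, 7); releases (0, 1, 1, 1), pool now (9, 6, 9, 8)
  T4: need (9, 5, 8, 7) fits (9, 6, 9, 8); releases (0, 1, 1, 3), pool now (9, 7, 10, 11)


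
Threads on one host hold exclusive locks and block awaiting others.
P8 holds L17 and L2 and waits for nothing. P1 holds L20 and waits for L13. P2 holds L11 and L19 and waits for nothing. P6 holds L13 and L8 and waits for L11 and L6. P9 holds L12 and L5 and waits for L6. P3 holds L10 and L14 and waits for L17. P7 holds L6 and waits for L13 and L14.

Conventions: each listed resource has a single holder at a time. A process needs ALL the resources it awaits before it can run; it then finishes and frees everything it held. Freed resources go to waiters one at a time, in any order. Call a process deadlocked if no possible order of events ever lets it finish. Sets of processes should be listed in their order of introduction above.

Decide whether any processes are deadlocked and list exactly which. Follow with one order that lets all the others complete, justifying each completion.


The deadlocked set is P1, P6, P9 and P7.
Key observation: along P6 -> P7 -> P6, each member waits on what the next one holds — a deadlock; P1 and P9 wait into the deadlock from upstream.
The rest can finish in the order P8, P2, P3.
Walking it through:
  P8: no waits; runs immediately, freeing L17 and L2
  P2: no waits; runs immediately, freeing L11 and L19
  run P3 (all its waits — L17 — are resolved); releases L10 and L14


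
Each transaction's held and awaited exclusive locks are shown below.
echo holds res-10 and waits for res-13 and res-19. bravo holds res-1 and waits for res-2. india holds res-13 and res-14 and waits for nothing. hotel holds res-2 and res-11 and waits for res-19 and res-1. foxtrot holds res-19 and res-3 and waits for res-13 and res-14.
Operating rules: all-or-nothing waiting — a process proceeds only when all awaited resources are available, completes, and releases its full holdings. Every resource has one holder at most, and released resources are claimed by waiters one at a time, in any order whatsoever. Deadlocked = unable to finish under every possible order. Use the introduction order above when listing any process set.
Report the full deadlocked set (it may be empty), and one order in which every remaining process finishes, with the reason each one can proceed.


Deadlocked set: bravo and hotel.
Key observation: the loop bravo -> hotel -> bravo blocks itself forever; no other process is dragged down with it.
A valid finishing order for the others: india, foxtrot, echo.
Step-by-step check:
  india: no waits; runs immediately, freeing res-13 and res-14
  foxtrot: everything it awaited (res-13 and res-14) is free; runs, freeing res-19 and res-3
  echo: everything it awaited (res-13 and res-19) is free; runs, freeing res-10


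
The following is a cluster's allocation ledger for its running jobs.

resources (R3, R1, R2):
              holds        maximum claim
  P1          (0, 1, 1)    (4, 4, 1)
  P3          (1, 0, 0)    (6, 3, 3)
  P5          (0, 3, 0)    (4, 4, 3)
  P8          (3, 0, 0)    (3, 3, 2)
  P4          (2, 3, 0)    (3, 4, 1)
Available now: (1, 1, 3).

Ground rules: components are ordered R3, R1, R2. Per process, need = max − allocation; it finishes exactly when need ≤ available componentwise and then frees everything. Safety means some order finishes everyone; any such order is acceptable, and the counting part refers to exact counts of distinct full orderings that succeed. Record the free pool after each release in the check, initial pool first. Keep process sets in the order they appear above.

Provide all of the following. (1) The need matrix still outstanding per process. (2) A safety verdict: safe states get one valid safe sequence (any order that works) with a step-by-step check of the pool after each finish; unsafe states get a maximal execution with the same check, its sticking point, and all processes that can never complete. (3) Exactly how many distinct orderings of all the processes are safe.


(1) Need matrix, components ordered R3, R1, R2:
  P1: (4, 3, 0)
  P3: (5, 3, 3)
  P5: (4, 1, 3)
  P8: (0, 3, 2)
  P4: (1, 1, 1)
(2) SAFE. One safe sequence: P4, P8, P5, P3, P1.
Key observation: the order's first zero-slack moment is P4 ((1, 1, 1) needed, (1, 1, 3) free — a requested resource with nothing to spare).
Step-by-step check:
  pool = (1, 1, 3)
  P4 needs (1, 1, 1) <= (1, 1, 3) -> finishes; pool += (2, 3, 0) = (3, 4, 3)
  P8 needs (0, 3, 2) <= (3, 4, 3) -> finishes; pool += (3, 0, 0) = (6, 4, 3)
  P5 needs (4, 1, 3) <= (6, 4, 3) -> finishes; pool += (0, 3, 0) = (6, 7, 3)
  P3 needs (5, 3, 3) <= (6, 7, 3) -> finishes; pool += (1, 0, 0) = (7, 7, 3)
  P1 needs (4, 3, 0) <= (7, 7, 3) -> finishes; pool += (0, 1, 1) = (7, 8, 4)
(3) The exact count: 6 of the possible complete orderings are safe sequences.


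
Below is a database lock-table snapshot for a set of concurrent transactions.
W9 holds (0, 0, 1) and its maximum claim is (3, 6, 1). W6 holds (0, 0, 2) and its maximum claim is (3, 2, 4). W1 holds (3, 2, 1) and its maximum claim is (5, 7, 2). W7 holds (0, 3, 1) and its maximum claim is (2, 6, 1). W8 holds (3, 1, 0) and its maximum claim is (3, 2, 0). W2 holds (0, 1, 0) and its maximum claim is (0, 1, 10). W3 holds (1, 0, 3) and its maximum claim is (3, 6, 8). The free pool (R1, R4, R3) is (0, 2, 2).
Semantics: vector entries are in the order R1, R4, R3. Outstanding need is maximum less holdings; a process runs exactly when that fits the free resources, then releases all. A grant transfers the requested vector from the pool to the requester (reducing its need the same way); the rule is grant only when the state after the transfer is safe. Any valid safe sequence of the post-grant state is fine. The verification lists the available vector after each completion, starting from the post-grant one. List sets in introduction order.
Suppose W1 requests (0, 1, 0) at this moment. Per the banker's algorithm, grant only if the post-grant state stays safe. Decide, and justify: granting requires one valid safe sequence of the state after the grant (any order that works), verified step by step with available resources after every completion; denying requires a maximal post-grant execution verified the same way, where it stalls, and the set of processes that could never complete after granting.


DENY. Granting would leave the state unsafe.
Key observation: after W8, W6 the pool peaks at (3, 2, 4), and each blocked process is short somewhere: W9 on R4; W1 on R4; W7 on R4; W2 on R3; W3 on R4, R3.
Pretend the grant happened; the run W8, W6 goes as far as possible. Check, step by step:
  pool = (0, 1, 2)
  run W8 (needs (0, 1, 0), free (0, 1, 2)); after release of (3, 1, 0) the pool is (3, 2, 2)
  run W6 (needs (3, 2, 2), free (3, 2, 2)); after release of (0, 0, 2) the pool is (3, 2, 4)
  W9 cannot run: need (3, 6, 0) vs free (3, 2, 4) (insufficient R4)
  W1 cannot run: need (2, 4, 1) vs free (3, 2, 4) (insufficient R4)
  W7 cannot run: need (2, 3, 0) vs free (3, 2, 4) (insufficient R4)
  W2 cannot run: need (0, 0, 10) vs free (3, 2, 4) (insufficient R3)
  W3 cannot run: need (2, 6, 5) vs free (3, 2, 4) (insufficient R4 and R3)
Processes that could never finish after the grant: W9, W1, W7, W2 and W3.


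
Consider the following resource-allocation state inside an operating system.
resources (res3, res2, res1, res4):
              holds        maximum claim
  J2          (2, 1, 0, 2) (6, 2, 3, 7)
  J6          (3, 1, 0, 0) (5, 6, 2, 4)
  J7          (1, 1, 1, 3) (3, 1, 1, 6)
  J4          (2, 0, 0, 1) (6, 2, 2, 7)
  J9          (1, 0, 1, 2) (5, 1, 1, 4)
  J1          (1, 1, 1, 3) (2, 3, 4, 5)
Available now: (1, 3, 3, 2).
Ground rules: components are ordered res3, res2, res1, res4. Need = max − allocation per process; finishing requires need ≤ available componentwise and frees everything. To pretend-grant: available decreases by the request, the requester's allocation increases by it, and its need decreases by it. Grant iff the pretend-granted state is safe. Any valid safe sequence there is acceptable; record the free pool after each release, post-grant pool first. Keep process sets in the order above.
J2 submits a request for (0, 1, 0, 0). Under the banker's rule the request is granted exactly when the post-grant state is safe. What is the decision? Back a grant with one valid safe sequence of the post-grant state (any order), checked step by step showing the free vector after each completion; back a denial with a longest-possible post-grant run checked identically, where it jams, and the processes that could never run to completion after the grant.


DENY — the pretend-granted state is unsafe.
Key observation: after J1, J7 the pool peaks at (3, 4, 5, 8), and each blocked process is short somewhere: J2 on res3; J6 on res2; J4 on res3; J9 on res3.
Pretend the grant happened; the run J1, J7 goes as far as possible. Walking it through:
  pool = (1, 2, 3, 2)
  run J1 (needs (1, 2, 3, 2), free (1, 2, 3, 2)); after release of (1, 1, 1, 3) the pool is (2, 3, 4, 5)
  run J7 (needs (2, 0, 0, 3), free (2, 3, 4, 5)); after release of (1, 1, 1, 3) the pool is (3, 4, 5, 8)
  J2 cannot run: need (4, 0, 3, 5) vs free (3, 4, 5, 8) (insufficient res3)
  J6 cannot run: need (2, 5, 2, 4) vs free (3, 4, 5, 8) (insufficient res2)
  J4 cannot run: need (4, 2, 2, 6) vs free (3, 4, 5, 8) (insufficient res3)
  J9 cannot run: need (4, 1, 0, 2) vs free (3, 4, 5, 8) (insufficient res3)
Post-grant, the permanently blocked set is J2, J6, J4 and J9.


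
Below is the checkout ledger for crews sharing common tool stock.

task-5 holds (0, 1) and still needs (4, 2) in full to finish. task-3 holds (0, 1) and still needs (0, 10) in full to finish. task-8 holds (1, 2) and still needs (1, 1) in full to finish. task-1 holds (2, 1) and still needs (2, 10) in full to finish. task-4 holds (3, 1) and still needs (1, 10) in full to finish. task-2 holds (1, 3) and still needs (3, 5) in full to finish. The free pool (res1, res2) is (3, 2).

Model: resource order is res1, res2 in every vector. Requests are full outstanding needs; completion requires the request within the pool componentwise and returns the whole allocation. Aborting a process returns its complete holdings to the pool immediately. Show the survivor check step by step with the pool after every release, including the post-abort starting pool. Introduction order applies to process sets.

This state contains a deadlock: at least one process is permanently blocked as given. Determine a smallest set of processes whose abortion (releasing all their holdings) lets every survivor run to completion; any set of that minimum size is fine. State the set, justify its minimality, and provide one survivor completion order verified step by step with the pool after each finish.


The answer: abort task-1 and task-4.
Key observation: task-3 was stuck for good until task-1 and task-4 gave back (5, 2); in the order shown it finishes at step 4.
Minimality, checking each single-abort alternative: task-5 alone leaves task-3 blocked (short on res2); task-3 alone leaves task-1 blocked (short on res2); task-8 alone leaves task-3 blocked (short on res2); task-1 alone leaves task-3 blocked (short on res2); task-4 alone leaves task-3 blocked (short on res2); task-2 alone leaves task-3 blocked (short on res2).
Survivors finish in the order: task-5, task-8, task-2, task-3. Walking it through (pool after the aborts first):
  pool = (8, 4)
  task-5: need (4, 2) fits (8, 4); releases (0, 1), pool now (8, 5)
  task-8: need (1, 1) fits (8, 5); releases (1, 2), pool now (9, 7)
  task-2: need (3, 5) fits (9, 7); releases (1, 3), pool now (10, 10)
  task-3: need (0, 10) fits (10, 10); releases (0, 1), pool now (10, 11)


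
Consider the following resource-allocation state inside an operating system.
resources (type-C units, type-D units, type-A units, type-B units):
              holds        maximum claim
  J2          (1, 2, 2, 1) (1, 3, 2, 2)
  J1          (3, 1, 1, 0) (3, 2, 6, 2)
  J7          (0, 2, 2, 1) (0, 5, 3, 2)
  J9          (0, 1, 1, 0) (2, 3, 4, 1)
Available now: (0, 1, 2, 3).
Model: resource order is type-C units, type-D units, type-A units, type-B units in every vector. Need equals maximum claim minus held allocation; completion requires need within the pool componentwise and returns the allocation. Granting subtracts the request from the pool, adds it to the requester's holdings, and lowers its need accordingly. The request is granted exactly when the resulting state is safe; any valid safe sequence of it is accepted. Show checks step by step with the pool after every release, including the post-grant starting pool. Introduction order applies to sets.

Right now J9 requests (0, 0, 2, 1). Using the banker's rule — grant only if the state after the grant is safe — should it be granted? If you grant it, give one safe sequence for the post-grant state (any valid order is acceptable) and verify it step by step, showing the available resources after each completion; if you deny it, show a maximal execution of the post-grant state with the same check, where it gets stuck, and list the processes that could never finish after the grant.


DENY — the pretend-granted state is unsafe.
Key observation: after J2, J7 the pool peaks at (1, 5, 4, 4), and each blocked process is short somewhere: J1 on type-A units; J9 on type-C units.
After a pretend grant, a maximal execution: J2, J7 — then nothing else fits. Verifying each step:
  pool = (0, 1, 0, 2)
  J2: need (0, 1, 0, 1) fits (0, 1, 0, 2); releases (1, 2, 2, 1), pool now (1, 3, 2, 3)
  J7: need (0, 3, 1, 1) fits (1, 3, 2, 3); releases (0, 2, 2, 1), pool now (1, 5, 4, 4)
  J1 cannot run: need (0, 1, 5, 2) vs free (1, 5, 4, 4) (insufficient type-A units)
  J9 cannot run: need (2, 2, 1, 0) vs free (1, 5, 4, 4) (insufficient type-C units)
Processes that could never finish after the grant: J1 and J9.


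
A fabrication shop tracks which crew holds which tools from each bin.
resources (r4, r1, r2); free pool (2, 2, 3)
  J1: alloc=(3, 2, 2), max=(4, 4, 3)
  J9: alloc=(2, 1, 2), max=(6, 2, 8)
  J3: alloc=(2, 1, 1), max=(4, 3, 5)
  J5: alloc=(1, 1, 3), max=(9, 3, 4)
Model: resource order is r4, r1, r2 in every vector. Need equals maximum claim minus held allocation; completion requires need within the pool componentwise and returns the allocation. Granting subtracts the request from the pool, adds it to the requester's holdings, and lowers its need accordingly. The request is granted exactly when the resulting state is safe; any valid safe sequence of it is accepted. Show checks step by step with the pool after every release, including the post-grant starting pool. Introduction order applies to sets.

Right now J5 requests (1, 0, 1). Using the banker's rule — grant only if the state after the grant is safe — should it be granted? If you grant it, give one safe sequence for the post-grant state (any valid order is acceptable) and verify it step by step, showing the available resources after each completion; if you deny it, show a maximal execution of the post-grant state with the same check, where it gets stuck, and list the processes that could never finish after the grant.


DENY. Granting would leave the state unsafe.
Key observation: after J1, J3 the pool peaks at (6, 5, 5), and each blocked process is short somewhere: J9 on r2; J5 on r4.
After a pretend grant, a maximal execution: J1, J3 — then nothing else fits. Check, step by step:
  pool = (1, 2, 2)
  run J1 (needs (1, 2, 1), free (1, 2, 2)); after release of (3, 2, 2) the pool is (4, 4, 4)
  run J3 (needs (2, 2, 4), free (4, 4, 4)); after release of (2, 1, 1) the pool is (6, 5, 5)
  J9 still needs (4, 1, 6) but only (6, 5, 5) is free — short on r2
  J5 still needs (7, 2, 0) but only (6, 5, 5) is free — short on r4
Had the request been granted, J9 and J5 could never finish.
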